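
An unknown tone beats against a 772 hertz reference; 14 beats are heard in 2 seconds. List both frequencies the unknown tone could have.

765 Hz or 779 Hz

Beat frequency = 14/2 = 7 Hz.
|f − 772| = 7, so f = 772 ± 7.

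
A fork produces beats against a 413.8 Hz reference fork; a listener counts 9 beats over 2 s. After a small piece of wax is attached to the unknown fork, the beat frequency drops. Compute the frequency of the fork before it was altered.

418.3 Hz

Beat frequency = 9/2 = 4.5 Hz.
|f − 413.8| = 4.5, so the fork was at either 409.3 Hz or 418.3 Hz.
Loading a fork with wax lowers its frequency; the adjustment lowers the fork's frequency.
The beat rate fell, so the adjustment moved the fork toward 413.8 Hz — it must have started above the reference.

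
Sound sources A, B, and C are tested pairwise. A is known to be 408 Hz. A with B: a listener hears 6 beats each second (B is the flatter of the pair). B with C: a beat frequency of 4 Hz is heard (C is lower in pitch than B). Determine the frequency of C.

398 Hz

B is below A, so f_B = 408 − 6 = 402 Hz.
C is below B, so f_C = 402 − 4 = 398 Hz.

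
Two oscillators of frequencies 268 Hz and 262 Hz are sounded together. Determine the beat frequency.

6 Hz

f_beat = |f₁ − f₂|.
|268 − 262| = 6 Hz.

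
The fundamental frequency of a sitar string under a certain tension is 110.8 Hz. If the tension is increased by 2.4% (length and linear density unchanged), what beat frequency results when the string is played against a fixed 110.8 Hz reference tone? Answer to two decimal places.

For a string, f ∝ √T, so the new frequency is 110.8·√1.024 = 112.1217 Hz.
f_beat = |112.1217 − 110.8| = 1.32 Hz.

1.32 Hz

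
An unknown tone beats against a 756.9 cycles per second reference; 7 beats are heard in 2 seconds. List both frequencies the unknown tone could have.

753.4 Hz or 760.4 Hz

Beat frequency = 7/2 = 3.5 Hz.
|f − 756.9| = 3.5, so f = 756.9 ± 3.5.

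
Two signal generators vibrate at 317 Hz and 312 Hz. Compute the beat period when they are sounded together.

0.200 s

f_beat = |317 − 312| = 5 Hz.
Beat period T = 1 / f_beat = 1 / 5 s.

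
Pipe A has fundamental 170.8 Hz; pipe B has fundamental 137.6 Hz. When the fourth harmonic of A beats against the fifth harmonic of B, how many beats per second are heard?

4.8 Hz

Fourth harmonic of the first: 4·170.8 = 683.2 Hz.
Fifth harmonic of the second: 5·137.6 = 688.0 Hz.
f_beat = |683.2 − 688.0| = 4.8 Hz.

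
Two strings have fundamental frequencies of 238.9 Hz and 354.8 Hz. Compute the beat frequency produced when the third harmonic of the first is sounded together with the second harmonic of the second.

7.1 Hz

Third harmonic of the first: 3·238.9 = 716.7 Hz.
Second harmonic of the second: 2·354.8 = 709.6 Hz.
f_beat = |716.7 − 709.6| = 7.1 Hz.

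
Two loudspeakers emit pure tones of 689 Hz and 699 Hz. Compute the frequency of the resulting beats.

10 Hz

f_beat = |f₁ − f₂|.
|689 − 699| = 10 Hz.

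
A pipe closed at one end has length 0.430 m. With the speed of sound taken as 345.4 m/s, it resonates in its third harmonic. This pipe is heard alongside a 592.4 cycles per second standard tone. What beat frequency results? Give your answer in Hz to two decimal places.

10.04 Hz

Closed pipe (odd harmonics): f_n = n·v/(4L) = 3·345.4/(4·0.430) = 602.4419 Hz.
f_beat = |602.4419 − 592.4| = 10.04 Hz.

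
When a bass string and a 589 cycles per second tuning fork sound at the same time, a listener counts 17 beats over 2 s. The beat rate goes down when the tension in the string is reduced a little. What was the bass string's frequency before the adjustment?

597.5 Hz

Beat frequency = 17/2 = 8.5 Hz.
|f − 589| = 8.5, so the bass string was at either 580.5 Hz or 597.5 Hz.
Lower tension means lower frequency; the adjustment lowers the bass string's frequency.
The beat rate fell, so the adjustment moved the bass string toward 589 Hz — it must have started above the reference.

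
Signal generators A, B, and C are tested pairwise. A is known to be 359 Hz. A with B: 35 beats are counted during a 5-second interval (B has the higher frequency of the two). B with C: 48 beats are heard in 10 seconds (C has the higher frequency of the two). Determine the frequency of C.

370.8 Hz

A–B: Beat frequency = 35/5 = 7 Hz.
B is above A, so f_B = 359 + 7 = 366 Hz.
B–C: Beat frequency = 48/10 = 4.8 Hz.
C is above B, so f_C = 366 + 4.8 = 370.8 Hz.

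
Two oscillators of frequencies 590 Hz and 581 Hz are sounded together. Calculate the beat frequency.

The beat frequency equals the magnitude of the frequency difference.
|590 − 581| = 9 Hz.

9 Hz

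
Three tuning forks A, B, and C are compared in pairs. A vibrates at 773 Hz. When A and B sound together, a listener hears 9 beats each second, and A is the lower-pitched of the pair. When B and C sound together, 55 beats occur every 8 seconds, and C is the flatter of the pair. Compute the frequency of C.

B is above A, so f_B = 773 + 9 = 782 Hz.
B–C: Beat frequency = 55/8 = 6.875 Hz.
C is below B, so f_C = 782 − 6.875 = 775.125 Hz.

775.125 Hz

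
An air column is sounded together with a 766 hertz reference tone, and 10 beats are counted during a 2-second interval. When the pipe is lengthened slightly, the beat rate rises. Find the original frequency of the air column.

Beat frequency = 10/2 = 5 Hz.
|f − 766| = 5, so the air column was at either 761 Hz or 771 Hz.
A longer pipe has a lower fundamental; the adjustment lowers the air column's frequency.
The beat rate rose, so the adjustment moved the air column further from 766 Hz — it was already below the reference.

761 Hz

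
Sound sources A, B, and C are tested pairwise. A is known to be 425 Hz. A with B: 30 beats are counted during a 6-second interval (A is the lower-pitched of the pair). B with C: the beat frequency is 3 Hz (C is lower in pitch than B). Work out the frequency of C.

427 Hz

A–B: Beat frequency = 30/6 = 5 Hz.
B is above A, so f_B = 425 + 5 = 430 Hz.
C is below B, so f_C = 430 − 3 = 427 Hz.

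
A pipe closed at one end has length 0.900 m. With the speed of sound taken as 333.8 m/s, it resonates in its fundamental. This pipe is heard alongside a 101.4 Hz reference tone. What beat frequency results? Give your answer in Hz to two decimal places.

8.68 Hz

Closed pipe (odd harmonics): f_n = n·v/(4L) = 1·333.8/(4·0.900) = 92.7222 Hz.
f_beat = |92.7222 − 101.4| = 8.68 Hz.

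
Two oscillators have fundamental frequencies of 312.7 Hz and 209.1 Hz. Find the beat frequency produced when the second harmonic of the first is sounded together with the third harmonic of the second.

Second harmonic of the first: 2·312.7 = 625.4 Hz.
Third harmonic of the second: 3·209.1 = 627.3 Hz.
f_beat = |625.4 − 627.3| = 1.9 Hz.

1.9 Hz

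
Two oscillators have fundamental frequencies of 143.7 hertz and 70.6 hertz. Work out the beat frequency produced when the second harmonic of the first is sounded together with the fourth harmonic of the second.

5.0 Hz

Second harmonic of the first: 2·143.7 = 287.4 Hz.
Fourth harmonic of the second: 4·70.6 = 282.4 Hz.
f_beat = |287.4 − 282.4| = 5.0 Hz.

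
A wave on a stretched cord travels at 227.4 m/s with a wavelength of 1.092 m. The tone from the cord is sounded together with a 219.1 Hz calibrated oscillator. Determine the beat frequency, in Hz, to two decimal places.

Source frequency f = v/λ = 227.4/1.092 = 208.2418 Hz.
f_beat = |208.2418 − 219.1| = 10.86 Hz.

10.86 Hz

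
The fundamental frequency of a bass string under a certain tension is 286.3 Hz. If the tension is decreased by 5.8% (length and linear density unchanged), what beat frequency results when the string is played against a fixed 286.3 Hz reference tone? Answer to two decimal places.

8.43 Hz

For a string, f ∝ √T, so the new frequency is 286.3·√0.942 = 277.8733 Hz.
f_beat = |277.8733 − 286.3| = 8.43 Hz.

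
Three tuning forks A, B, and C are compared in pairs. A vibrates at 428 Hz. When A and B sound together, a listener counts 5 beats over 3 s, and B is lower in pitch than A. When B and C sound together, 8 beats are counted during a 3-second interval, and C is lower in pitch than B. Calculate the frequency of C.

A–B: Beat frequency = 5/3 = 1.6667 Hz.
B is below A, so f_B = 428 − 1.6667 = 426.3333 Hz.
B–C: Beat frequency = 8/3 = 2.6667 Hz.
C is below B, so f_C = 426.3333 − 2.6667 = 423.6667 Hz.

423.6667 Hz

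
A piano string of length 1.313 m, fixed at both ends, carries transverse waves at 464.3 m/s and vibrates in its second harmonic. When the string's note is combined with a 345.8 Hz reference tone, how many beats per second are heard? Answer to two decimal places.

7.82 Hz

For a string fixed at both ends, f_n = n·v/(2L) = 2·464.3/(2·1.313) = 353.6177 Hz.
f_beat = |353.6177 − 345.8| = 7.82 Hz.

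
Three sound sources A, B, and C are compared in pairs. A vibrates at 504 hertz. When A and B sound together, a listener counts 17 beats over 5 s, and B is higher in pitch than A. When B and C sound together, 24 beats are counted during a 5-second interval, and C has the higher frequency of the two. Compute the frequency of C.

512.2 Hz

A–B: Beat frequency = 17/5 = 3.4 Hz.
B is above A, so f_B = 504 + 3.4 = 507.4 Hz.
B–C: Beat frequency = 24/5 = 4.8 Hz.
C is above B, so f_C = 507.4 + 4.8 = 512.2 Hz.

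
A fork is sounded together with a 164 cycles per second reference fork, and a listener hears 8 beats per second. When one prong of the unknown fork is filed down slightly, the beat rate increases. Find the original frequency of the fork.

|f − 164| = 8, so the fork was at either 156 Hz or 172 Hz.
Filing a prong removes mass and raises the fork's frequency; the adjustment raises the fork's frequency.
The beat rate rose, so the adjustment moved the fork further from 164 Hz — it was already above the reference.

172 Hz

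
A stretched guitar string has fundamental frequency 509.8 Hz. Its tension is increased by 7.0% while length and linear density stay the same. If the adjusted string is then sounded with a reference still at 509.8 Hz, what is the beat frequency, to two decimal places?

For a string, f ∝ √T, so the new frequency is 509.8·√1.070 = 527.3412 Hz.
f_beat = |527.3412 − 509.8| = 17.54 Hz.

17.54 Hz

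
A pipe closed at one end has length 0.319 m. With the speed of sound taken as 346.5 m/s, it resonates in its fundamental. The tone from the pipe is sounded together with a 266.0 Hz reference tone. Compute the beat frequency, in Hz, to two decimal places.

5.55 Hz

Closed pipe (odd harmonics): f_n = n·v/(4L) = 1·346.5/(4·0.319) = 271.5517 Hz.
f_beat = |271.5517 − 266.0| = 5.55 Hz.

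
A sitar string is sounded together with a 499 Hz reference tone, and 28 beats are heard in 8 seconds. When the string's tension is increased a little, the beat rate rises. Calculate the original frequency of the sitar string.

Beat frequency = 28/8 = 3.5 Hz.
|f − 499| = 3.5, so the sitar string was at either 495.5 Hz or 502.5 Hz.
Higher tension means higher frequency; the adjustment raises the sitar string's frequency.
The beat rate rose, so the adjustment moved the sitar string further from 499 Hz — it was already above the reference.

502.5 Hz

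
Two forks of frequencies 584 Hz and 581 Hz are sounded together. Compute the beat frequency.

Beats arise from superposition of two nearby frequencies; the beat rate is |f₁ − f₂|.
|584 − 581| = 3 Hz.

3 Hz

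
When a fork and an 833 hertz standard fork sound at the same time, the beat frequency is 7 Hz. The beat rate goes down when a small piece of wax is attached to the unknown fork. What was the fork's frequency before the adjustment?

|f − 833| = 7, so the fork was at either 826 Hz or 840 Hz.
Loading a fork with wax lowers its frequency; the adjustment lowers the fork's frequency.
The beat rate fell, so the adjustment moved the fork toward 833 Hz — it must have started above the reference.

840 Hz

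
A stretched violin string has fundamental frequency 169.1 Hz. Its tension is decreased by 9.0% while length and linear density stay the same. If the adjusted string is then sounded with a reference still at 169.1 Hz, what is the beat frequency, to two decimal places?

7.79 Hz

For a string, f ∝ √T, so the new frequency is 169.1·√0.910 = 161.3111 Hz.
f_beat = |161.3111 − 169.1| = 7.79 Hz.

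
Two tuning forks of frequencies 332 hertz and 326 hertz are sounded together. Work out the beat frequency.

6 Hz

Beats arise from superposition of two nearby frequencies; the beat rate is |f₁ − f₂|.
|332 − 326| = 6 Hz.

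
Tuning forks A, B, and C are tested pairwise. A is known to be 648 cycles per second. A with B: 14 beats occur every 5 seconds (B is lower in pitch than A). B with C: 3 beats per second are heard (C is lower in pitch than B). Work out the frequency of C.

642.2 Hz

A–B: Beat frequency = 14/5 = 2.8 Hz.
B is below A, so f_B = 648 − 2.8 = 645.2 Hz.
C is below B, so f_C = 645.2 − 3 = 642.2 Hz.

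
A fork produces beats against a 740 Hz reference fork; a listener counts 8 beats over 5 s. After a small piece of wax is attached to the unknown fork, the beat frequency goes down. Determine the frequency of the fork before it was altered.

741.6 Hz

Beat frequency = 8/5 = 1.6 Hz.
|f − 740| = 1.6, so the fork was at either 738.4 Hz or 741.6 Hz.
Loading a fork with wax lowers its frequency; the adjustment lowers the fork's frequency.
The beat rate fell, so the adjustment moved the fork toward 740 Hz — it must have started above the reference.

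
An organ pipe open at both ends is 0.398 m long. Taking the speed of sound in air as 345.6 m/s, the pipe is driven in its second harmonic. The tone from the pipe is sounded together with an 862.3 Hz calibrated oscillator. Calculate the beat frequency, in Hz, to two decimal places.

6.04 Hz

Open pipe: f_n = n·v/(2L) = 2·345.6/(2·0.398) = 868.3417 Hz.
f_beat = |868.3417 − 862.3| = 6.04 Hz.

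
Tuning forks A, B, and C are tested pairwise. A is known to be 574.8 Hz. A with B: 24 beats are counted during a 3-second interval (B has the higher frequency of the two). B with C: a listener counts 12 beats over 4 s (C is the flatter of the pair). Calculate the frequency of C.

579.8 Hz

A–B: Beat frequency = 24/3 = 8 Hz.
B is above A, so f_B = 574.8 + 8 = 582.8 Hz.
B–C: Beat frequency = 12/4 = 3 Hz.
C is below B, so f_C = 582.8 − 3 = 579.8 Hz.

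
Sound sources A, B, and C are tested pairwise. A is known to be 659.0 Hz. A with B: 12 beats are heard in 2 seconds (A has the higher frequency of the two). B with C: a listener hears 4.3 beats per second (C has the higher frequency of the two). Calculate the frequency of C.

657.3 Hz

A–B: Beat frequency = 12/2 = 6 Hz.
B is below A, so f_B = 659.0 − 6 = 653 Hz.
C is above B, so f_C = 653 + 4.3 = 657.3 Hz.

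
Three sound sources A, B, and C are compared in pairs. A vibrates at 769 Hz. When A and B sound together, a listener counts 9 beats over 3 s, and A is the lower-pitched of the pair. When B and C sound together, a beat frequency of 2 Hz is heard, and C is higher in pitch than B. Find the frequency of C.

A–B: Beat frequency = 9/3 = 3 Hz.
B is above A, so f_B = 769 + 3 = 772 Hz.
C is above B, so f_C = 772 + 2 = 774 Hz.

774 Hz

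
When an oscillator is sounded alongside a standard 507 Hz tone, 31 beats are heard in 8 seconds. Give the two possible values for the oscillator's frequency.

503.125 Hz or 510.875 Hz

Beat frequency = 31/8 = 3.875 Hz.
|f − 507| = 3.875, so f = 507 ± 3.875.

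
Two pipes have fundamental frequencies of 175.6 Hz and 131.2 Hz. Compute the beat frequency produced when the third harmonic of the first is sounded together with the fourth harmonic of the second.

Third harmonic of the first: 3·175.6 = 526.8 Hz.
Fourth harmonic of the second: 4·131.2 = 524.8 Hz.
f_beat = |526.8 − 524.8| = 2.0 Hz.

2.0 Hz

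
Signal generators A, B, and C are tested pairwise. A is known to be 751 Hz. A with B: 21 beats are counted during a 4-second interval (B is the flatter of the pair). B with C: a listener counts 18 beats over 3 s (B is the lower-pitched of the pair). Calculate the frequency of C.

A–B: Beat frequency = 21/4 = 5.25 Hz.
B is below A, so f_B = 751 − 5.25 = 745.75 Hz.
B–C: Beat frequency = 18/3 = 6 Hz.
C is above B, so f_C = 745.75 + 6 = 751.75 Hz.

751.75 Hz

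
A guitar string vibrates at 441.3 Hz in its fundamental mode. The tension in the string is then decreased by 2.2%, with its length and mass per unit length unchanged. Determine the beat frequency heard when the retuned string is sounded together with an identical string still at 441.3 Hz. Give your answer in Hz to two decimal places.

For a string, f ∝ √T, so the new frequency is 441.3·√0.978 = 436.4187 Hz.
f_beat = |436.4187 − 441.3| = 4.88 Hz.

4.88 Hz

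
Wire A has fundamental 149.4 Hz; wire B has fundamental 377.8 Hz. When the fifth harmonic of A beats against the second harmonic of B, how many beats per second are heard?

8.6 Hz

Fifth harmonic of the first: 5·149.4 = 747.0 Hz.
Second harmonic of the second: 2·377.8 = 755.6 Hz.
f_beat = |747.0 − 755.6| = 8.6 Hz.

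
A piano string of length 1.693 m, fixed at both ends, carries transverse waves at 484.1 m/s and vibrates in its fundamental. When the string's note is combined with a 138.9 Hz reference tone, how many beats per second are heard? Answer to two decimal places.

For a string fixed at both ends, f_n = n·v/(2L) = 1·484.1/(2·1.693) = 142.9711 Hz.
f_beat = |142.9711 − 138.9| = 4.07 Hz.

4.07 Hz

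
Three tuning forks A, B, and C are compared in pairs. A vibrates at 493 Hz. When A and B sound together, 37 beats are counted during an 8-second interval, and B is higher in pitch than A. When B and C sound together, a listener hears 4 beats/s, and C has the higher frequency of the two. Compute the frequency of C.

501.625 Hz

A–B: Beat frequency = 37/8 = 4.625 Hz.
B is above A, so f_B = 493 + 4.625 = 497.625 Hz.
C is above B, so f_C = 497.625 + 4 = 501.625 Hz.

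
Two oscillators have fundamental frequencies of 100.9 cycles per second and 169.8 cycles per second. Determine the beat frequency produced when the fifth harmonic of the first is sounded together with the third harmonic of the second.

4.9 Hz

Fifth harmonic of the first: 5·100.9 = 504.5 Hz.
Third harmonic of the second: 3·169.8 = 509.4 Hz.
f_beat = |504.5 − 509.4| = 4.9 Hz.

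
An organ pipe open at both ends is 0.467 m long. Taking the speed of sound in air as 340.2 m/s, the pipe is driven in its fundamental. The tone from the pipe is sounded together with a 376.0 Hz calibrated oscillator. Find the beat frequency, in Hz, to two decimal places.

Open pipe: f_n = n·v/(2L) = 1·340.2/(2·0.467) = 364.2398 Hz.
f_beat = |364.2398 − 376.0| = 11.76 Hz.

11.76 Hz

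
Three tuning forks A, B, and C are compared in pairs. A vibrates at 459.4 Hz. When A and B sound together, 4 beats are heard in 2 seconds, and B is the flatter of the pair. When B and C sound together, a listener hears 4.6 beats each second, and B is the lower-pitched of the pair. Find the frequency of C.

462 Hz

A–B: Beat frequency = 4/2 = 2 Hz.
B is below A, so f_B = 459.4 − 2 = 457.4 Hz.
C is above B, so f_C = 457.4 + 4.6 = 462 Hz.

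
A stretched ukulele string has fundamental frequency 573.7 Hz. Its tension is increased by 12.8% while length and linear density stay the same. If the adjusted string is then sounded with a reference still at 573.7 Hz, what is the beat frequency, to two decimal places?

For a string, f ∝ √T, so the new frequency is 573.7·√1.128 = 609.3115 Hz.
f_beat = |609.3115 − 573.7| = 35.61 Hz.

35.61 Hz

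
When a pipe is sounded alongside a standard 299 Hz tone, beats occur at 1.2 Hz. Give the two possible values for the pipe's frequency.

|f − 299| = 1.2, so f = 299 ± 1.2.

297.8 Hz or 300.2 Hz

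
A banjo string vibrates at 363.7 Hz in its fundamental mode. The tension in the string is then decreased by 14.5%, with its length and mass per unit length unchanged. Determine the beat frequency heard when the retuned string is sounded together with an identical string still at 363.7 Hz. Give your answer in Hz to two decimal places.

27.40 Hz

For a string, f ∝ √T, so the new frequency is 363.7·√0.855 = 336.2996 Hz.
f_beat = |336.2996 − 363.7| = 27.40 Hz.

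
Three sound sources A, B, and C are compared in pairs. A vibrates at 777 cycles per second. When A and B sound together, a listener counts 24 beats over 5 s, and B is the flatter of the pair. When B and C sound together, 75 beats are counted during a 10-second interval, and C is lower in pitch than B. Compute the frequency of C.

764.7 Hz

A–B: Beat frequency = 24/5 = 4.8 Hz.
B is below A, so f_B = 777 − 4.8 = 772.2 Hz.
B–C: Beat frequency = 75/10 = 7.5 Hz.
C is below B, so f_C = 772.2 − 7.5 = 764.7 Hz.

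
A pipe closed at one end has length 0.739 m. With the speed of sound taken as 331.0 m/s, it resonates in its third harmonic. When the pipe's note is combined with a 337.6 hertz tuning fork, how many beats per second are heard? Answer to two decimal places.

1.67 Hz

Closed pipe (odd harmonics): f_n = n·v/(4L) = 3·331.0/(4·0.739) = 335.9269 Hz.
f_beat = |335.9269 − 337.6| = 1.67 Hz.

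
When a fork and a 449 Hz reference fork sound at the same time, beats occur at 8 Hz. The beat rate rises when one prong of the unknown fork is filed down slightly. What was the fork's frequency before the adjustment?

|f − 449| = 8, so the fork was at either 441 Hz or 457 Hz.
Filing a prong removes mass and raises the fork's frequency; the adjustment raises the fork's frequency.
The beat rate rose, so the adjustment moved the fork further from 449 Hz — it was already above the reference.

457 Hz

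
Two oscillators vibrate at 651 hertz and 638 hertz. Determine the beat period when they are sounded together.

0.077 s

f_beat = |651 − 638| = 13 Hz.
Beat period T = 1 / f_beat = 1 / 13 s.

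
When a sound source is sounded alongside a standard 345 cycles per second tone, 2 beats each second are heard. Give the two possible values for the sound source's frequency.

|f − 345| = 2, so f = 345 ± 2.

343 Hz or 347 Hz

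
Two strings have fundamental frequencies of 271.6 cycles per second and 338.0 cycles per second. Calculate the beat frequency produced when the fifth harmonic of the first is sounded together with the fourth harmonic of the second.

Fifth harmonic of the first: 5·271.6 = 1358.0 Hz.
Fourth harmonic of the second: 4·338.0 = 1352.0 Hz.
f_beat = |1358.0 − 1352.0| = 6.0 Hz.

6.0 Hz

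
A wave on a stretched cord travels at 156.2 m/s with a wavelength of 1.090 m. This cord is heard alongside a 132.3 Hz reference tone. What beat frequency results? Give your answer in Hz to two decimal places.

11.00 Hz

Source frequency f = v/λ = 156.2/1.090 = 143.3028 Hz.
f_beat = |143.3028 − 132.3| = 11.00 Hz.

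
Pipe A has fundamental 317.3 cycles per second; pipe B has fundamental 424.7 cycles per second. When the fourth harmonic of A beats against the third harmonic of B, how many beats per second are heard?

4.9 Hz

Fourth harmonic of the first: 4·317.3 = 1269.2 Hz.
Third harmonic of the second: 3·424.7 = 1274.1 Hz.
f_beat = |1269.2 − 1274.1| = 4.9 Hz.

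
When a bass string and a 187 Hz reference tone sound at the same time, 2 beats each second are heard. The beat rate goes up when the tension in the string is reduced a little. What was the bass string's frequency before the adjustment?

|f − 187| = 2, so the bass string was at either 185 Hz or 189 Hz.
Lower tension means lower frequency; the adjustment lowers the bass string's frequency.
The beat rate rose, so the adjustment moved the bass string further from 187 Hz — it was already below the reference.

185 Hz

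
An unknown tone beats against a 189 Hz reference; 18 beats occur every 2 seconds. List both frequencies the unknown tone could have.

Beat frequency = 18/2 = 9 Hz.
|f − 189| = 9, so f = 189 ± 9.

180 Hz or 198 Hz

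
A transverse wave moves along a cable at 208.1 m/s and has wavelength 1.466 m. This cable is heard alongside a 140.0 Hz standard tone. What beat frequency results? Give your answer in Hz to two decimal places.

1.95 Hz

Source frequency f = v/λ = 208.1/1.466 = 141.9509 Hz.
f_beat = |141.9509 − 140.0| = 1.95 Hz.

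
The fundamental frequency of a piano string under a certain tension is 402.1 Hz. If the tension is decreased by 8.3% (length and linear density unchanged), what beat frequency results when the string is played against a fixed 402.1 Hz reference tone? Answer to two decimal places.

For a string, f ∝ √T, so the new frequency is 402.1·√0.917 = 385.0514 Hz.
f_beat = |385.0514 − 402.1| = 17.05 Hz.

17.05 Hz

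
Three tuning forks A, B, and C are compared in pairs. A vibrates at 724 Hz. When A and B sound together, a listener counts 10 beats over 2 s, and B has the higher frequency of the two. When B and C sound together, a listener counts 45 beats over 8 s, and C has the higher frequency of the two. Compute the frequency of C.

A–B: Beat frequency = 10/2 = 5 Hz.
B is above A, so f_B = 724 + 5 = 729 Hz.
B–C: Beat frequency = 45/8 = 5.625 Hz.
C is above B, so f_C = 729 + 5.625 = 734.625 Hz.

734.625 Hz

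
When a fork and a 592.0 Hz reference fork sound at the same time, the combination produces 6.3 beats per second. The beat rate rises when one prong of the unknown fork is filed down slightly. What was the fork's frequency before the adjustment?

598.3 Hz

|f − 592.0| = 6.3, so the fork was at either 585.7 Hz or 598.3 Hz.
Filing a prong removes mass and raises the fork's frequency; the adjustment raises the fork's frequency.
The beat rate rose, so the adjustment moved the fork further from 592.0 Hz — it was already above the reference.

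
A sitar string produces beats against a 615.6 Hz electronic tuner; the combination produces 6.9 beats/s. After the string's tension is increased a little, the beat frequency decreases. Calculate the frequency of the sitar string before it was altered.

608.7 Hz

|f − 615.6| = 6.9, so the sitar string was at either 608.7 Hz or 622.5 Hz.
Higher tension means higher frequency; the adjustment raises the sitar string's frequency.
The beat rate fell, so the adjustment moved the sitar string toward 615.6 Hz — it must have started below the reference.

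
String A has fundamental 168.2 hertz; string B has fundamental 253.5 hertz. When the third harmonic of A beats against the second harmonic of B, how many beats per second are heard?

Third harmonic of the first: 3·168.2 = 504.6 Hz.
Second harmonic of the second: 2·253.5 = 507.0 Hz.
f_beat = |504.6 − 507.0| = 2.4 Hz.

2.4 Hz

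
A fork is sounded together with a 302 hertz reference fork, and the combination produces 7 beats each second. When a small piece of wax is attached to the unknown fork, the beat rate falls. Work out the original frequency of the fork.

309 Hz

|f − 302| = 7, so the fork was at either 295 Hz or 309 Hz.
Loading a fork with wax lowers its frequency; the adjustment lowers the fork's frequency.
The beat rate fell, so the adjustment moved the fork toward 302 Hz — it must have started above the reference.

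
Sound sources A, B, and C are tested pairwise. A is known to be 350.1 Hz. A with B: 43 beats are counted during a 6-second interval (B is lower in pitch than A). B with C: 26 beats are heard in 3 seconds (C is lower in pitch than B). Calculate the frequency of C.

334.2667 Hz

A–B: Beat frequency = 43/6 = 7.1667 Hz.
B is below A, so f_B = 350.1 − 7.1667 = 342.9333 Hz.
B–C: Beat frequency = 26/3 = 8.6667 Hz.
C is below B, so f_C = 342.9333 − 8.6667 = 334.2667 Hz.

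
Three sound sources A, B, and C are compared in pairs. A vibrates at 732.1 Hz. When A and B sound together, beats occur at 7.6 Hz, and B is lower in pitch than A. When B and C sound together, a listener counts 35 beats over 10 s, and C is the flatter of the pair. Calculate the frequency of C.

721 Hz

B is below A, so f_B = 732.1 − 7.6 = 724.5 Hz.
B–C: Beat frequency = 35/10 = 3.5 Hz.
C is below B, so f_C = 724.5 − 3.5 = 721 Hz.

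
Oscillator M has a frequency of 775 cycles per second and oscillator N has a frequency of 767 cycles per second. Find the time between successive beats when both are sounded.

f_beat = |775 − 767| = 8 Hz.
Beat period T = 1 / f_beat = 1 / 8 s.

0.125 s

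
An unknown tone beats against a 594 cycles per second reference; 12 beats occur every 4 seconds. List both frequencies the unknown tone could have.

591 Hz or 597 Hz

Beat frequency = 12/4 = 3 Hz.
|f − 594| = 3, so f = 594 ± 3.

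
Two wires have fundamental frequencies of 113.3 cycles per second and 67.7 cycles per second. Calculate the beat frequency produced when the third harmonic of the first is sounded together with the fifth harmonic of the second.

1.4 Hz

Third harmonic of the first: 3·113.3 = 339.9 Hz.
Fifth harmonic of the second: 5·67.7 = 338.5 Hz.
f_beat = |339.9 − 338.5| = 1.4 Hz.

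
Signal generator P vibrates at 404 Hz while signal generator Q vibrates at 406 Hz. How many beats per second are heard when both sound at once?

2 Hz

f_beat = |f₁ − f₂|.
|404 − 406| = 2 Hz.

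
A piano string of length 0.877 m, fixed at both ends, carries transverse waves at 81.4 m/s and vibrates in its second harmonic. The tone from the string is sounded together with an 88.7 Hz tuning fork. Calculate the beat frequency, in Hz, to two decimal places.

For a string fixed at both ends, f_n = n·v/(2L) = 2·81.4/(2·0.877) = 92.8164 Hz.
f_beat = |92.8164 − 88.7| = 4.12 Hz.

4.12 Hz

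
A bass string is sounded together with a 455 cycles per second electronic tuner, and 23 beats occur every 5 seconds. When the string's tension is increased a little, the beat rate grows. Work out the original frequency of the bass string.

459.6 Hz

Beat frequency = 23/5 = 4.6 Hz.
|f − 455| = 4.6, so the bass string was at either 450.4 Hz or 459.6 Hz.
Higher tension means higher frequency; the adjustment raises the bass string's frequency.
The beat rate rose, so the adjustment moved the bass string further from 455 Hz — it was already above the reference.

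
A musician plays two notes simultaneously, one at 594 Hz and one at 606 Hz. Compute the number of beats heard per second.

12 Hz

f_beat = |f₁ − f₂|.
|594 − 606| = 12 Hz.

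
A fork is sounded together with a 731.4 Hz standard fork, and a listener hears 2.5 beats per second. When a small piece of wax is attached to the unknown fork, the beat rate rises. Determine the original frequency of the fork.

728.9 Hz

|f − 731.4| = 2.5, so the fork was at either 728.9 Hz or 733.9 Hz.
Loading a fork with wax lowers its frequency; the adjustment lowers the fork's frequency.
The beat rate rose, so the adjustment moved the fork further from 731.4 Hz — it was already below the reference.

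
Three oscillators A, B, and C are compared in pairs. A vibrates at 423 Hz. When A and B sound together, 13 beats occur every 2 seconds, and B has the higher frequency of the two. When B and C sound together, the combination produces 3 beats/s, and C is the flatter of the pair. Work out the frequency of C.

426.5 Hz

A–B: Beat frequency = 13/2 = 6.5 Hz.
B is above A, so f_B = 423 + 6.5 = 429.5 Hz.
C is below B, so f_C = 429.5 − 3 = 426.5 Hz.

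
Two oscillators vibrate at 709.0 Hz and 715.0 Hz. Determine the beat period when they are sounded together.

f_beat = |709.0 − 715.0| = 6 Hz.
Beat period T = 1 / f_beat = 1 / 6 s.

0.167 s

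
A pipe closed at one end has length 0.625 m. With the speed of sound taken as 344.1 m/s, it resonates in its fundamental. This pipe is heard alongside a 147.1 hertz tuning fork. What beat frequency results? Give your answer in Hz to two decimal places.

9.46 Hz

Closed pipe (odd harmonics): f_n = n·v/(4L) = 1·344.1/(4·0.625) = 137.6400 Hz.
f_beat = |137.6400 − 147.1| = 9.46 Hz.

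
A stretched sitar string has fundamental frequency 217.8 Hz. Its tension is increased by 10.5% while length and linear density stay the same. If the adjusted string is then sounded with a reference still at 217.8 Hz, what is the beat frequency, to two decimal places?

For a string, f ∝ √T, so the new frequency is 217.8·√1.105 = 228.9491 Hz.
f_beat = |228.9491 − 217.8| = 11.15 Hz.

11.15 Hz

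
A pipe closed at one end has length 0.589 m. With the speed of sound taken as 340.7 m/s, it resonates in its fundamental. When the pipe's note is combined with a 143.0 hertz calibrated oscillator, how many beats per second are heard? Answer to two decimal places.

Closed pipe (odd harmonics): f_n = n·v/(4L) = 1·340.7/(4·0.589) = 144.6095 Hz.
f_beat = |144.6095 − 143.0| = 1.61 Hz.

1.61 Hz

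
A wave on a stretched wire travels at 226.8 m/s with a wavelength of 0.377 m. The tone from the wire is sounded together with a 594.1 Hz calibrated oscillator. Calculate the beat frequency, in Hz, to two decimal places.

7.49 Hz

Source frequency f = v/λ = 226.8/0.377 = 601.5915 Hz.
f_beat = |601.5915 − 594.1| = 7.49 Hz.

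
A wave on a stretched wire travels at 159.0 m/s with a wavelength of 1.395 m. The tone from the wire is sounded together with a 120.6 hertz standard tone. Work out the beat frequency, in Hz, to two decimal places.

Source frequency f = v/λ = 159.0/1.395 = 113.9785 Hz.
f_beat = |113.9785 − 120.6| = 6.62 Hz.

6.62 Hz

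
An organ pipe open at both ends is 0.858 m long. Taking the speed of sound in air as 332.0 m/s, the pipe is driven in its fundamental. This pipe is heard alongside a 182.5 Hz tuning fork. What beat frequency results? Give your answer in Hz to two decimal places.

Open pipe: f_n = n·v/(2L) = 1·332.0/(2·0.858) = 193.4732 Hz.
f_beat = |193.4732 − 182.5| = 10.97 Hz.

10.97 Hz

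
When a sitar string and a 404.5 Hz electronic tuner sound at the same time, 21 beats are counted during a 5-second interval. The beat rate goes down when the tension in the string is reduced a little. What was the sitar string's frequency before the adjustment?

408.7 Hz

Beat frequency = 21/5 = 4.2 Hz.
|f − 404.5| = 4.2, so the sitar string was at either 400.3 Hz or 408.7 Hz.
Lower tension means lower frequency; the adjustment lowers the sitar string's frequency.
The beat rate fell, so the adjustment moved the sitar string toward 404.5 Hz — it must have started above the reference.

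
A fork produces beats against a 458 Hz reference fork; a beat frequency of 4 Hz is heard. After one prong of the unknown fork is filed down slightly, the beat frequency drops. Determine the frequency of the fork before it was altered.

|f − 458| = 4, so the fork was at either 454 Hz or 462 Hz.
Filing a prong removes mass and raises the fork's frequency; the adjustment raises the fork's frequency.
The beat rate fell, so the adjustment moved the fork toward 458 Hz — it must have started below the reference.

454 Hz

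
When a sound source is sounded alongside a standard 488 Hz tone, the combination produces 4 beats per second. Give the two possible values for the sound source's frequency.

484 Hz or 492 Hz

|f − 488| = 4, so f = 488 ± 4.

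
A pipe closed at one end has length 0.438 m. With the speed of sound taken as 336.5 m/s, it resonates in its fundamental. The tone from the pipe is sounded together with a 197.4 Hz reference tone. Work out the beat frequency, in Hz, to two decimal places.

5.33 Hz

Closed pipe (odd harmonics): f_n = n·v/(4L) = 1·336.5/(4·0.438) = 192.0662 Hz.
f_beat = |192.0662 − 197.4| = 5.33 Hz.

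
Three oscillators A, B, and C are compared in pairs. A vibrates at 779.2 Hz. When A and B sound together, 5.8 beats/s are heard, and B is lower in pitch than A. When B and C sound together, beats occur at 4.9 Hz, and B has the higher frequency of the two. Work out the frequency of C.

B is below A, so f_B = 779.2 − 5.8 = 773.4 Hz.
C is below B, so f_C = 773.4 − 4.9 = 768.5 Hz.

768.5 Hz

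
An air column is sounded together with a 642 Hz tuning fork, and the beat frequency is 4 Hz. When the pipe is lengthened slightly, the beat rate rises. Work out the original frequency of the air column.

638 Hz

|f − 642| = 4, so the air column was at either 638 Hz or 646 Hz.
A longer pipe has a lower fundamental; the adjustment lowers the air column's frequency.
The beat rate rose, so the adjustment moved the air column further from 642 Hz — it was already below the reference.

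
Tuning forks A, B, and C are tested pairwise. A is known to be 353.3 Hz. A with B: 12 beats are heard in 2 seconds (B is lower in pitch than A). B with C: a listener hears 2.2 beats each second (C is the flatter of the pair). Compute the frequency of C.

A–B: Beat frequency = 12/2 = 6 Hz.
B is below A, so f_B = 353.3 − 6 = 347.3 Hz.
C is below B, so f_C = 347.3 − 2.2 = 345.1 Hz.

345.1 Hz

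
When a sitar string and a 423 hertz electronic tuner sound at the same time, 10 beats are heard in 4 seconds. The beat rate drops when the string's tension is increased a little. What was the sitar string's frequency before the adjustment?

Beat frequency = 10/4 = 2.5 Hz.
|f − 423| = 2.5, so the sitar string was at either 420.5 Hz or 425.5 Hz.
Higher tension means higher frequency; the adjustment raises the sitar string's frequency.
The beat rate fell, so the adjustment moved the sitar string toward 423 Hz — it must have started below the reference.

420.5 Hz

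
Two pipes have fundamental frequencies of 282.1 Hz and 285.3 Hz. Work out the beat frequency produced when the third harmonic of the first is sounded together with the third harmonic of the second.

Third harmonic of the first: 3·282.1 = 846.3 Hz.
Third harmonic of the second: 3·285.3 = 855.9 Hz.
f_beat = |846.3 − 855.9| = 9.6 Hz.

9.6 Hz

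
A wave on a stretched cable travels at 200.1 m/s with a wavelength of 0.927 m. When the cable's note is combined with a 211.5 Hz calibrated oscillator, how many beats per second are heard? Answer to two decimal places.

4.36 Hz

Source frequency f = v/λ = 200.1/0.927 = 215.8576 Hz.
f_beat = |215.8576 − 211.5| = 4.36 Hz.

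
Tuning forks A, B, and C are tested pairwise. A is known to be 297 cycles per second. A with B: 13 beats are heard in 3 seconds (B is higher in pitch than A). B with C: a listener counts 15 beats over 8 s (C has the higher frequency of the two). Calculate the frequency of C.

303.2083 Hz

A–B: Beat frequency = 13/3 = 4.3333 Hz.
B is above A, so f_B = 297 + 4.3333 = 301.3333 Hz.
B–C: Beat frequency = 15/8 = 1.875 Hz.
C is above B, so f_C = 301.3333 + 1.875 = 303.2083 Hz.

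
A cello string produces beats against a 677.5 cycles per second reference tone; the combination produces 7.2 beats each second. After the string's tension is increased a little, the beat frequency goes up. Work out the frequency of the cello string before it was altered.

684.7 Hz

|f − 677.5| = 7.2, so the cello string was at either 670.3 Hz or 684.7 Hz.
Higher tension means higher frequency; the adjustment raises the cello string's frequency.
The beat rate rose, so the adjustment moved the cello string further from 677.5 Hz — it was already above the reference.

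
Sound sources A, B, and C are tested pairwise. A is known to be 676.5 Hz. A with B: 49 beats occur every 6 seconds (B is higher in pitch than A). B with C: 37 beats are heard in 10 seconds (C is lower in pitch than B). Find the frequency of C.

680.9667 Hz

A–B: Beat frequency = 49/6 = 8.1667 Hz.
B is above A, so f_B = 676.5 + 8.1667 = 684.6667 Hz.
B–C: Beat frequency = 37/10 = 3.7 Hz.
C is below B, so f_C = 684.6667 − 3.7 = 680.9667 Hz.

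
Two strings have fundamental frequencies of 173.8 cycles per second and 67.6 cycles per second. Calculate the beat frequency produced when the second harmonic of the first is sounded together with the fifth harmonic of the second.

Second harmonic of the first: 2·173.8 = 347.6 Hz.
Fifth harmonic of the second: 5·67.6 = 338.0 Hz.
f_beat = |347.6 − 338.0| = 9.6 Hz.

9.6 Hz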